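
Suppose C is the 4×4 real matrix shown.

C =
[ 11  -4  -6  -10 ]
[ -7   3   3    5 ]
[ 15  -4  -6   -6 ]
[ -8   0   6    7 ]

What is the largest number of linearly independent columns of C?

3

Row reduce to echelon form.
R2 ← R2 + (7/11)·R1: [0, 5/11, -9/11, -15/11]
R3 ← R3 − (15/11)·R1: [0, 16/11, 24/11, 84/11]
R4 ← R4 + (8/11)·R1: [0, -32/11, 18/11, -3/11]
R3 ← R3 − (16/5)·R2: [0, 0, 24/5, 12]
R4 ← R4 + (32/5)·R2: [0, 0, -18/5, -9]
R4 ← R4 + (3/4)·R3: [0, 0, 0, 0]
Echelon form has 3 nonzero rows, so rank(C) = 3.
The rank gives the maximum number of linearly independent columns: 3.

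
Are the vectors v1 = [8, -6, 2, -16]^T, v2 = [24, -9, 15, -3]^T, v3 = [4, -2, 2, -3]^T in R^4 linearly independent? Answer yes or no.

no

Form the matrix with these vectors as rows and row reduce.
R2 ← R2 − (3)·R1: [0, 9, 9, 45]
R3 ← R3 − (1/2)·R1: [0, 1, 1, 5]
R3 ← R3 − (1/9)·R2: [0, 0, 0, 0]
2 nonzero rows, so the 3 vectors span a space of dimension 2.
Since 2 < 3, the vectors are linearly dependent.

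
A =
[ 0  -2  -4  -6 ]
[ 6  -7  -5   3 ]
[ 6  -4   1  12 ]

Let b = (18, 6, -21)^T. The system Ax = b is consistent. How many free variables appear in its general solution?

Row reduce the augmented matrix [A | b].
Swap R1 ↔ R2
R3 ← R3 − R1: [0, 3, 6, 9, -27]
R3 ← R3 + (3/2)·R2: [0, 0, 0, 0, 0]
The echelon form has 2 nonzero rows, and every pivot lies in the first 4 columns, so rank(A) = rank([A|b]) = 2.
The system is consistent.
Free variables = (unknowns) − (rank) = 4 − 2 = 2.

2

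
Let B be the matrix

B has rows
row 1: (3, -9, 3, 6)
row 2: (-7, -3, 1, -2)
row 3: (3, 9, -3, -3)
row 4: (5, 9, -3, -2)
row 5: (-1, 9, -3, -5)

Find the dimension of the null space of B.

2

Row reduce to echelon form.
R2 ← R2 + (7/3)·R1: [0, -24, 8, 12]
R3 ← R3 − R1: [0, 18, -6, -9]
R4 ← R4 − (5/3)·R1: [0, 24, -8, -12]
R5 ← R5 + (1/3)·R1: [0, 6, -2, -3]
R3 ← R3 + (3/4)·R2: [0, 0, 0, 0]
R4 ← R4 + R2: [0, 0, 0, 0]
R5 ← R5 + (1/4)·R2: [0, 0, 0, 0]
2 nonzero rows, so rank(B) = 2.
B has 4 columns; by rank–nullity, nullity = 4 − 2 = 2.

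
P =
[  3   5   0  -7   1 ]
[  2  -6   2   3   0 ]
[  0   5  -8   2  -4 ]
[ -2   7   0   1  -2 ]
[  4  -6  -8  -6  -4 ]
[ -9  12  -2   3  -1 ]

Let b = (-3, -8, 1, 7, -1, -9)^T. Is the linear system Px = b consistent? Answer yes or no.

Row reduce the augmented matrix [P | b].
R2 ← R2 − (2/3)·R1: [0, -28/3, 2, 23/3, -2/3, -6]
R4 ← R4 + (2/3)·R1: [0, 31/3, 0, -11/3, -4/3, 5]
R5 ← R5 − (4/3)·R1: [0, -38/3, -8, 10/3, -16/3, 3]
R6 ← R6 + (3)·R1: [0, 27, -2, -18, 2, -18]
R3 ← R3 + (15/28)·R2: [0, 0, -97/14, 171/28, -61/14, -31/14]
R4 ← R4 + (31/28)·R2: [0, 0, 31/14, 135/28, -29/14, -23/14]
R5 ← R5 − (19/14)·R2: [0, 0, -75/7, -99/14, -31/7, 78/7]
R6 ← R6 + (81/28)·R2: [0, 0, 53/14, 117/28, 1/14, -495/14]
R4 ← R4 + (31/97)·R3: [0, 0, 0, 657/97, -336/97, -228/97]
R5 ← R5 − (150/97)·R3: [0, 0, 0, -1602/97, 224/97, 1413/97]
R6 ← R6 + (53/97)·R3: [0, 0, 0, 729/97, -224/97, -3547/97]
R5 ← R5 + (178/73)·R4: [0, 0, 0, 0, -448/73, 645/73]
R6 ← R6 − (81/73)·R4: [0, 0, 0, 0, 112/73, -2479/73]
R6 ← R6 + (1/4)·R5: [0, 0, 0, 0, 0, -127/4]
The echelon form has 6 nonzero rows; the last pivot sits in the augmented column, so rank(P) = 5 but rank([P|b]) = 6.
Since the ranks differ, the system is inconsistent.

no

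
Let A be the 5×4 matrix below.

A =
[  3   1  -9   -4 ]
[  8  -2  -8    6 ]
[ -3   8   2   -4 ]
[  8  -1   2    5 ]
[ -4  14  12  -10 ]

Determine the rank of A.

Row reduce to echelon form.
R2 ← R2 − (8/3)·R1: [0, -14/3, 16, 50/3]
R3 ← R3 + R1: [0, 9, -7, -8]
R4 ← R4 − (8/3)·R1: [0, -11/3, 26, 47/3]
R5 ← R5 + (4/3)·R1: [0, 46/3, 0, -46/3]
R3 ← R3 + (27/14)·R2: [0, 0, 167/7, 169/7]
R4 ← R4 − (11/14)·R2: [0, 0, 94/7, 18/7]
R5 ← R5 + (23/7)·R2: [0, 0, 368/7, 276/7]
R4 ← R4 − (94/167)·R3: [0, 0, 0, -1840/167]
R5 ← R5 − (368/167)·R3: [0, 0, 0, -2300/167]
R5 ← R5 − (5/4)·R4: [0, 0, 0, 0]
Echelon form has 4 nonzero rows, so rank(A) = 4.

4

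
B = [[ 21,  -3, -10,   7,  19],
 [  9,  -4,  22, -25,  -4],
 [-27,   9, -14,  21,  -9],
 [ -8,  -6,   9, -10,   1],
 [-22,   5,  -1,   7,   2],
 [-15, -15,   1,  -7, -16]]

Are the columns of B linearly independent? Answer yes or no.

Row reduce B to echelon form.
R2 ← R2 − (3/7)·R1: [0, -19/7, 184/7, -28, -85/7]
R3 ← R3 + (9/7)·R1: [0, 36/7, -188/7, 30, 108/7]
R4 ← R4 + (8/21)·R1: [0, -50/7, 109/21, -22/3, 173/21]
R5 ← R5 + (22/21)·R1: [0, 13/7, -241/21, 43/3, 460/21]
R6 ← R6 + (5/7)·R1: [0, -120/7, -43/7, -2, -17/7]
R3 ← R3 + (36/19)·R2: [0, 0, 436/19, -438/19, -144/19]
R4 ← R4 − (50/19)·R2: [0, 0, -3647/57, 3782/57, 2291/57]
R5 ← R5 + (13/19)·R2: [0, 0, 371/57, -275/57, 775/57]
R6 ← R6 − (120/19)·R2: [0, 0, -3271/19, 3322/19, 1411/19]
R4 ← R4 + (3647/1308)·R3: [0, 0, 0, 1357/654, 6233/327]
R5 ← R5 − (371/1308)·R3: [0, 0, 0, 1121/654, 5149/327]
R6 ← R6 + (3271/436)·R3: [0, 0, 0, 413/218, 1897/109]
R5 ← R5 − (19/23)·R4: [0, 0, 0, 0, 0]
R6 ← R6 − (21/23)·R4: [0, 0, 0, 0, 0]
4 pivots among 5 columns.
Only 4 < 5 pivot columns, so the columns are linearly dependent.

no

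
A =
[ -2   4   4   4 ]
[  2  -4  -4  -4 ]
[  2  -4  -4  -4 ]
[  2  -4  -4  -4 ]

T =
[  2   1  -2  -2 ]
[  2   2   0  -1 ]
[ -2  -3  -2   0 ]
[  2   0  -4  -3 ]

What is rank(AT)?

1

First compute AT:
[[  4,  -6, -20, -12],
 [ -4,   6,  20,  12],
 [ -4,   6,  20,  12],
 [ -4,   6,  20,  12]]
Now row reduce the product.
R2 ← R2 + R1: [0, 0, 0, 0]
R3 ← R3 + R1: [0, 0, 0, 0]
R4 ← R4 + R1: [0, 0, 0, 0]
1 nonzero row, so rank(AT) = 1.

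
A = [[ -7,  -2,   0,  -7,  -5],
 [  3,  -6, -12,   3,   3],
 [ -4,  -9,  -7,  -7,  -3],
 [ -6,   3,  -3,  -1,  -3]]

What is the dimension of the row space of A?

3

Row reduce to echelon form.
R2 ← R2 + (3/7)·R1: [0, -48/7, -12, 0, 6/7]
R3 ← R3 − (4/7)·R1: [0, -55/7, -7, -3, -1/7]
R4 ← R4 − (6/7)·R1: [0, 33/7, -3, 5, 9/7]
R3 ← R3 − (55/48)·R2: [0, 0, 27/4, -3, -9/8]
R4 ← R4 + (11/16)·R2: [0, 0, -45/4, 5, 15/8]
R4 ← R4 + (5/3)·R3: [0, 0, 0, 0, 0]
Echelon form has 3 nonzero rows, so rank(A) = 3.
The row space has dimension equal to the rank: 3.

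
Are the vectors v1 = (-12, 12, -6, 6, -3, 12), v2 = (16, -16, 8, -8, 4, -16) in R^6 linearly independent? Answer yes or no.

no

Form the matrix with these vectors as rows and row reduce.
R2 ← R2 + (4/3)·R1: [0, 0, 0, 0, 0, 0]
1 nonzero row, so the 2 vectors span a space of dimension 1.
Since 1 < 2, the vectors are linearly dependent.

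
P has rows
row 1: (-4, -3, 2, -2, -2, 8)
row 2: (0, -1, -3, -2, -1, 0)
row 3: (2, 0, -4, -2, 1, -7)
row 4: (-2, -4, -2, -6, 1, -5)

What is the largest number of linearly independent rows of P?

Row reduce to echelon form.
R3 ← R3 + (1/2)·R1: [0, -3/2, -3, -3, 0, -3]
R4 ← R4 − (1/2)·R1: [0, -5/2, -3, -5, 2, -9]
R3 ← R3 − (3/2)·R2: [0, 0, 3/2, 0, 3/2, -3]
R4 ← R4 − (5/2)·R2: [0, 0, 9/2, 0, 9/2, -9]
R4 ← R4 − (3)·R3: [0, 0, 0, 0, 0, 0]
Echelon form has 3 nonzero rows, so rank(P) = 3.
The rank gives the maximum number of linearly independent rows: 3.

3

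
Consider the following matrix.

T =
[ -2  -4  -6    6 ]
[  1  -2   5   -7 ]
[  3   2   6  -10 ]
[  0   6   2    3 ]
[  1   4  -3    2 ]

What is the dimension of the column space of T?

Row reduce to echelon form.
R2 ← R2 + (1/2)·R1: [0, -4, 2, -4]
R3 ← R3 + (3/2)·R1: [0, -4, -3, -1]
R5 ← R5 + (1/2)·R1: [0, 2, -6, 5]
R3 ← R3 − R2: [0, 0, -5, 3]
R4 ← R4 + (3/2)·R2: [0, 0, 5, -3]
R5 ← R5 + (1/2)·R2: [0, 0, -5, 3]
R4 ← R4 + R3: [0, 0, 0, 0]
R5 ← R5 − R3: [0, 0, 0, 0]
Echelon form has 3 nonzero rows, so rank(T) = 3.
The column space has dimension equal to the rank: 3.

3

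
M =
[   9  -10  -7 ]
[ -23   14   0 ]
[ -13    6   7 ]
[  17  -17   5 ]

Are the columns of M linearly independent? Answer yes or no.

yes

Row reduce M to echelon form.
R2 ← R2 + (23/9)·R1: [0, -104/9, -161/9]
R3 ← R3 + (13/9)·R1: [0, -76/9, -28/9]
R4 ← R4 − (17/9)·R1: [0, 17/9, 164/9]
R3 ← R3 − (19/26)·R2: [0, 0, 259/26]
R4 ← R4 + (17/104)·R2: [0, 0, 1591/104]
R4 ← R4 − (43/28)·R3: [0, 0, 0]
3 pivots among 3 columns.
Every column is a pivot column, so the columns are linearly independent.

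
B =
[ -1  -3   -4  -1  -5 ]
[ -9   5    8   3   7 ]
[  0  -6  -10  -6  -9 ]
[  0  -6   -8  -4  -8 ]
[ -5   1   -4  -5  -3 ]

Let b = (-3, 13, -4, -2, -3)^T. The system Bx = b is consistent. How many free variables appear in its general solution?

0

Row reduce the augmented matrix [B | b].
R2 ← R2 − (9)·R1: [0, 32, 44, 12, 52, 40]
R5 ← R5 − (5)·R1: [0, 16, 16, 0, 22, 12]
R3 ← R3 + (3/16)·R2: [0, 0, -7/4, -15/4, 3/4, 7/2]
R4 ← R4 + (3/16)·R2: [0, 0, 1/4, -7/4, 7/4, 11/2]
R5 ← R5 − (1/2)·R2: [0, 0, -6, -6, -4, -8]
R4 ← R4 + (1/7)·R3: [0, 0, 0, -16/7, 13/7, 6]
R5 ← R5 − (24/7)·R3: [0, 0, 0, 48/7, -46/7, -20]
R5 ← R5 + (3)·R4: [0, 0, 0, 0, -1, -2]
The echelon form has 5 nonzero rows, and every pivot lies in the first 5 columns, so rank(B) = rank([B|b]) = 5.
The system is consistent.
Free variables = (unknowns) − (rank) = 5 − 5 = 0.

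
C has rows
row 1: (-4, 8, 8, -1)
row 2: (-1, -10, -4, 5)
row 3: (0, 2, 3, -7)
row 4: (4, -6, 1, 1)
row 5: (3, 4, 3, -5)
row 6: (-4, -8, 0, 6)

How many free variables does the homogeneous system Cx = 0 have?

0

Row reduce to echelon form.
R2 ← R2 − (1/4)·R1: [0, -12, -6, 21/4]
R4 ← R4 + R1: [0, 2, 9, 0]
R5 ← R5 + (3/4)·R1: [0, 10, 9, -23/4]
R6 ← R6 − R1: [0, -16, -8, 7]
R3 ← R3 + (1/6)·R2: [0, 0, 2, -49/8]
R4 ← R4 + (1/6)·R2: [0, 0, 8, 7/8]
R5 ← R5 + (5/6)·R2: [0, 0, 4, -11/8]
R6 ← R6 − (4/3)·R2: [0, 0, 0, 0]
R4 ← R4 − (4)·R3: [0, 0, 0, 203/8]
R5 ← R5 − (2)·R3: [0, 0, 0, 87/8]
R5 ← R5 − (3/7)·R4: [0, 0, 0, 0]
4 nonzero rows, so rank(C) = 4.
C has 4 columns; by rank–nullity, nullity = 4 − 4 = 0.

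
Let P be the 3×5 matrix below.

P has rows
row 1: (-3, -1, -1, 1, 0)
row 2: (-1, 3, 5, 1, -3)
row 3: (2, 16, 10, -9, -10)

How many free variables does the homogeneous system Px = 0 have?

Row reduce to echelon form.
R2 ← R2 − (1/3)·R1: [0, 10/3, 16/3, 2/3, -3]
R3 ← R3 + (2/3)·R1: [0, 46/3, 28/3, -25/3, -10]
R3 ← R3 − (23/5)·R2: [0, 0, -76/5, -57/5, 19/5]
3 nonzero rows, so rank(P) = 3.
P has 5 columns; by rank–nullity, nullity = 5 − 3 = 2.

2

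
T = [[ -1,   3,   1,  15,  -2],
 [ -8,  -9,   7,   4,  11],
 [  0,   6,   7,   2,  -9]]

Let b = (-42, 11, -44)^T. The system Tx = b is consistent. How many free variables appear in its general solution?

Row reduce the augmented matrix [T | b].
R2 ← R2 − (8)·R1: [0, -33, -1, -116, 27, 347]
R3 ← R3 + (2/11)·R2: [0, 0, 75/11, -210/11, -45/11, 210/11]
The echelon form has 3 nonzero rows, and every pivot lies in the first 5 columns, so rank(T) = rank([T|b]) = 3.
The system is consistent.
Free variables = (unknowns) − (rank) = 5 − 3 = 2.

2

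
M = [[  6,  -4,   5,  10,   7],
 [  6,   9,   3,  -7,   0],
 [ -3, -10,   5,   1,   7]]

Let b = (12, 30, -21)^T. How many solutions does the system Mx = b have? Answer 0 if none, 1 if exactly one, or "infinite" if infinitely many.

Row reduce the augmented matrix [M | b].
R2 ← R2 − R1: [0, 13, -2, -17, -7, 18]
R3 ← R3 + (1/2)·R1: [0, -12, 15/2, 6, 21/2, -15]
R3 ← R3 + (12/13)·R2: [0, 0, 147/26, -126/13, 105/26, 21/13]
The echelon form has 3 nonzero rows, and every pivot lies in the first 5 columns, so rank(M) = rank([M|b]) = 3.
The system is consistent.
rank = 3 < 5 unknowns, so there are infinitely many solutions.

infinite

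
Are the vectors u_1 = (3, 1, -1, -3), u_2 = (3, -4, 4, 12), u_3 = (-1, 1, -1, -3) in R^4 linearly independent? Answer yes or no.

Form the matrix with these vectors as rows and row reduce.
R2 ← R2 − R1: [0, -5, 5, 15]
R3 ← R3 + (1/3)·R1: [0, 4/3, -4/3, -4]
R3 ← R3 + (4/15)·R2: [0, 0, 0, 0]
2 nonzero rows, so the 3 vectors span a space of dimension 2.
Since 2 < 3, the vectors are linearly dependent.

no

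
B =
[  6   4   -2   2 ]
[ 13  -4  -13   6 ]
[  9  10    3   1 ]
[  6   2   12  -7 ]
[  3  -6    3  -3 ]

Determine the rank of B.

Row reduce to echelon form.
R2 ← R2 − (13/6)·R1: [0, -38/3, -26/3, 5/3]
R3 ← R3 − (3/2)·R1: [0, 4, 6, -2]
R4 ← R4 − R1: [0, -2, 14, -9]
R5 ← R5 − (1/2)·R1: [0, -8, 4, -4]
R3 ← R3 + (6/19)·R2: [0, 0, 62/19, -28/19]
R4 ← R4 − (3/19)·R2: [0, 0, 292/19, -176/19]
R5 ← R5 − (12/19)·R2: [0, 0, 180/19, -96/19]
R4 ← R4 − (146/31)·R3: [0, 0, 0, -72/31]
R5 ← R5 − (90/31)·R3: [0, 0, 0, -24/31]
R5 ← R5 − (1/3)·R4: [0, 0, 0, 0]
Echelon form has 4 nonzero rows, so rank(B) = 4.

4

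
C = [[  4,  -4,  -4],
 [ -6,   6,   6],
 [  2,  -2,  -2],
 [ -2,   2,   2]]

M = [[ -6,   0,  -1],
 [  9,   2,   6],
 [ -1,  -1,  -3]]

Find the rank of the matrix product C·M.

First compute CM:
[[-56,  -4, -16],
 [ 84,   6,  24],
 [-28,  -2,  -8],
 [ 28,   2,   8]]
Now row reduce the product.
R2 ← R2 + (3/2)·R1: [0, 0, 0]
R3 ← R3 − (1/2)·R1: [0, 0, 0]
R4 ← R4 + (1/2)·R1: [0, 0, 0]
1 nonzero row, so rank(CM) = 1.

1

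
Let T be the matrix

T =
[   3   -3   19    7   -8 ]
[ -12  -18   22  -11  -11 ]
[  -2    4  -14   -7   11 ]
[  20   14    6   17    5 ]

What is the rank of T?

Row reduce to echelon form.
R2 ← R2 + (4)·R1: [0, -30, 98, 17, -43]
R3 ← R3 + (2/3)·R1: [0, 2, -4/3, -7/3, 17/3]
R4 ← R4 − (20/3)·R1: [0, 34, -362/3, -89/3, 175/3]
R3 ← R3 + (1/15)·R2: [0, 0, 26/5, -6/5, 14/5]
R4 ← R4 + (17/15)·R2: [0, 0, -48/5, -52/5, 48/5]
R4 ← R4 + (24/13)·R3: [0, 0, 0, -164/13, 192/13]
Echelon form has 4 nonzero rows, so rank(T) = 4.

4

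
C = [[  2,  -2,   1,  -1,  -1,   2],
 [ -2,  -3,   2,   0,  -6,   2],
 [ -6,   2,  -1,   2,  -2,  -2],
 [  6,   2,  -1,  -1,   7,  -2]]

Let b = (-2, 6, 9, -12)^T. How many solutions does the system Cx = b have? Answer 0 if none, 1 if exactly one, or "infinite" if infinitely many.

Row reduce the augmented matrix [C | b].
R2 ← R2 + R1: [0, -5, 3, -1, -7, 4, 4]
R3 ← R3 + (3)·R1: [0, -4, 2, -1, -5, 4, 3]
R4 ← R4 − (3)·R1: [0, 8, -4, 2, 10, -8, -6]
R3 ← R3 − (4/5)·R2: [0, 0, -2/5, -1/5, 3/5, 4/5, -1/5]
R4 ← R4 + (8/5)·R2: [0, 0, 4/5, 2/5, -6/5, -8/5, 2/5]
R4 ← R4 + (2)·R3: [0, 0, 0, 0, 0, 0, 0]
The echelon form has 3 nonzero rows, and every pivot lies in the first 6 columns, so rank(C) = rank([C|b]) = 3.
The system is consistent.
rank = 3 < 6 unknowns, so there are infinitely many solutions.

infinite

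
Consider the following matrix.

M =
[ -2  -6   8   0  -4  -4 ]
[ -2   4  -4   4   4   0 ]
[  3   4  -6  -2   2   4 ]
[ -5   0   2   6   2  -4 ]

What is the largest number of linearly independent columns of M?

2

Row reduce to echelon form.
R2 ← R2 − R1: [0, 10, -12, 4, 8, 4]
R3 ← R3 + (3/2)·R1: [0, -5, 6, -2, -4, -2]
R4 ← R4 − (5/2)·R1: [0, 15, -18, 6, 12, 6]
R3 ← R3 + (1/2)·R2: [0, 0, 0, 0, 0, 0]
R4 ← R4 − (3/2)·R2: [0, 0, 0, 0, 0, 0]
Echelon form has 2 nonzero rows, so rank(M) = 2.
The rank gives the maximum number of linearly independent columns: 2.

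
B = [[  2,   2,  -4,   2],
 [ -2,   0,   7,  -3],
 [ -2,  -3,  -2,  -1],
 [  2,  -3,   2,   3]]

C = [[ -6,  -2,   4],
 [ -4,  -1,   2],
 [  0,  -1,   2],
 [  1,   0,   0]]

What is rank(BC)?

2

First compute BC:
[[-18,  -2,   4],
 [  9,  -3,   6],
 [ 23,   9, -18],
 [  3,  -3,   6]]
Now row reduce the product.
R2 ← R2 + (1/2)·R1: [0, -4, 8]
R3 ← R3 + (23/18)·R1: [0, 58/9, -116/9]
R4 ← R4 + (1/6)·R1: [0, -10/3, 20/3]
R3 ← R3 + (29/18)·R2: [0, 0, 0]
R4 ← R4 − (5/6)·R2: [0, 0, 0]
2 nonzero rows, so rank(BC) = 2.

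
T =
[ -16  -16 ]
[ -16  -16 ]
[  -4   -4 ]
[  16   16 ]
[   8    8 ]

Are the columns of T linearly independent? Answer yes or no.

no

Row reduce T to echelon form.
R2 ← R2 − R1: [0, 0]
R3 ← R3 − (1/4)·R1: [0, 0]
R4 ← R4 + R1: [0, 0]
R5 ← R5 + (1/2)·R1: [0, 0]
1 pivot among 2 columns.
Only 1 < 2 pivot columns, so the columns are linearly dependent.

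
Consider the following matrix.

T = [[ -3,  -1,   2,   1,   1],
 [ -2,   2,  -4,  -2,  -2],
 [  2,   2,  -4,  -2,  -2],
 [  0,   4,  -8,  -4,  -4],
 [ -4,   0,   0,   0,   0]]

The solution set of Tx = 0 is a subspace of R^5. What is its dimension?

3

Row reduce to echelon form.
R2 ← R2 − (2/3)·R1: [0, 8/3, -16/3, -8/3, -8/3]
R3 ← R3 + (2/3)·R1: [0, 4/3, -8/3, -4/3, -4/3]
R5 ← R5 − (4/3)·R1: [0, 4/3, -8/3, -4/3, -4/3]
R3 ← R3 − (1/2)·R2: [0, 0, 0, 0, 0]
R4 ← R4 − (3/2)·R2: [0, 0, 0, 0, 0]
R5 ← R5 − (1/2)·R2: [0, 0, 0, 0, 0]
2 nonzero rows, so rank(T) = 2.
T has 5 columns; by rank–nullity, nullity = 5 − 2 = 3.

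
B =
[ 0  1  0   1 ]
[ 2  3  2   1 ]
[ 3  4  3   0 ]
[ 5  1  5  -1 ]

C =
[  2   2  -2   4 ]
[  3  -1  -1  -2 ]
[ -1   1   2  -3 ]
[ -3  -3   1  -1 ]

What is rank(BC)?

First compute BC:
[[  0,  -4,   0,  -3],
 [  8,   0,  -2,  -5],
 [ 15,   5,  -4,  -5],
 [ 11,  17,  -2,   4]]
Now row reduce the product.
Swap R1 ↔ R2
R3 ← R3 − (15/8)·R1: [0, 5, -1/4, 35/8]
R4 ← R4 − (11/8)·R1: [0, 17, 3/4, 87/8]
R3 ← R3 + (5/4)·R2: [0, 0, -1/4, 5/8]
R4 ← R4 + (17/4)·R2: [0, 0, 3/4, -15/8]
R4 ← R4 + (3)·R3: [0, 0, 0, 0]
3 nonzero rows, so rank(BC) = 3.

3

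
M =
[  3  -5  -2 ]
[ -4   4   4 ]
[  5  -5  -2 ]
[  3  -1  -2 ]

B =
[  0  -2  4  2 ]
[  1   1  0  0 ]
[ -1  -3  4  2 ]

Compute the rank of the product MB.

2

First compute MB:
[[ -3,  -5,   4,   2],
 [  0,   0,   0,   0],
 [ -3,  -9,  12,   6],
 [  1,  -1,   4,   2]]
Now row reduce the product.
R3 ← R3 − R1: [0, -4, 8, 4]
R4 ← R4 + (1/3)·R1: [0, -8/3, 16/3, 8/3]
Swap R2 ↔ R3
R4 ← R4 − (2/3)·R2: [0, 0, 0, 0]
2 nonzero rows, so rank(MB) = 2.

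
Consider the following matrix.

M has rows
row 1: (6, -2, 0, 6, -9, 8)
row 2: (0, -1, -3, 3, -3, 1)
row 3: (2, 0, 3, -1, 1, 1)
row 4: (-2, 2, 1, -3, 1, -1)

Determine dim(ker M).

3

Row reduce to echelon form.
R3 ← R3 − (1/3)·R1: [0, 2/3, 3, -3, 4, -5/3]
R4 ← R4 + (1/3)·R1: [0, 4/3, 1, -1, -2, 5/3]
R3 ← R3 + (2/3)·R2: [0, 0, 1, -1, 2, -1]
R4 ← R4 + (4/3)·R2: [0, 0, -3, 3, -6, 3]
R4 ← R4 + (3)·R3: [0, 0, 0, 0, 0, 0]
3 nonzero rows, so rank(M) = 3.
M has 6 columns; by rank–nullity, nullity = 6 − 3 = 3.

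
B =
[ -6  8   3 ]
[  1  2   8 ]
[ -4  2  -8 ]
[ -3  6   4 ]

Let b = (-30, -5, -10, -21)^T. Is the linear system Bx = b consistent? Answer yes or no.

yes

Row reduce the augmented matrix [B | b].
R2 ← R2 + (1/6)·R1: [0, 10/3, 17/2, -10]
R3 ← R3 − (2/3)·R1: [0, -10/3, -10, 10]
R4 ← R4 − (1/2)·R1: [0, 2, 5/2, -6]
R3 ← R3 + R2: [0, 0, -3/2, 0]
R4 ← R4 − (3/5)·R2: [0, 0, -13/5, 0]
R4 ← R4 − (26/15)·R3: [0, 0, 0, 0]
The echelon form has 3 nonzero rows, and every pivot lies in the first 3 columns, so rank(B) = rank([B|b]) = 3.
The system is consistent.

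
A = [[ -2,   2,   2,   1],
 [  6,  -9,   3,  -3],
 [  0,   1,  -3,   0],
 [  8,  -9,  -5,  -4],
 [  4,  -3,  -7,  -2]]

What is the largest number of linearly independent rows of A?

Row reduce to echelon form.
R2 ← R2 + (3)·R1: [0, -3, 9, 0]
R4 ← R4 + (4)·R1: [0, -1, 3, 0]
R5 ← R5 + (2)·R1: [0, 1, -3, 0]
R3 ← R3 + (1/3)·R2: [0, 0, 0, 0]
R4 ← R4 − (1/3)·R2: [0, 0, 0, 0]
R5 ← R5 + (1/3)·R2: [0, 0, 0, 0]
Echelon form has 2 nonzero rows, so rank(A) = 2.
The rank gives the maximum number of linearly independent rows: 2.

2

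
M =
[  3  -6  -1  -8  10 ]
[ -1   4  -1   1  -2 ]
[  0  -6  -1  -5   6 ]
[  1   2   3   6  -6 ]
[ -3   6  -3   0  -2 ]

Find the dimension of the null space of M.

Row reduce to echelon form.
R2 ← R2 + (1/3)·R1: [0, 2, -4/3, -5/3, 4/3]
R4 ← R4 − (1/3)·R1: [0, 4, 10/3, 26/3, -28/3]
R5 ← R5 + R1: [0, 0, -4, -8, 8]
R3 ← R3 + (3)·R2: [0, 0, -5, -10, 10]
R4 ← R4 − (2)·R2: [0, 0, 6, 12, -12]
R4 ← R4 + (6/5)·R3: [0, 0, 0, 0, 0]
R5 ← R5 − (4/5)·R3: [0, 0, 0, 0, 0]
3 nonzero rows, so rank(M) = 3.
M has 5 columns; by rank–nullity, nullity = 5 − 3 = 2.

2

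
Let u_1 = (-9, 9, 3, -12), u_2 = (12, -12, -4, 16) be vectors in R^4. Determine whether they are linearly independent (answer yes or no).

Form the matrix with these vectors as rows and row reduce.
R2 ← R2 + (4/3)·R1: [0, 0, 0, 0]
1 nonzero row, so the 2 vectors span a space of dimension 1.
Since 1 < 2, the vectors are linearly dependent.

no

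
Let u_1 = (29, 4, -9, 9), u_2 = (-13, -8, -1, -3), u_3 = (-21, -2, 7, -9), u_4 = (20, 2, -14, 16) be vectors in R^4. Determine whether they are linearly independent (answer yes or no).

Form the matrix with these vectors as rows and row reduce.
R2 ← R2 + (13/29)·R1: [0, -180/29, -146/29, 30/29]
R3 ← R3 + (21/29)·R1: [0, 26/29, 14/29, -72/29]
R4 ← R4 − (20/29)·R1: [0, -22/29, -226/29, 284/29]
R3 ← R3 + (13/90)·R2: [0, 0, -11/45, -7/3]
R4 ← R4 − (11/90)·R2: [0, 0, -323/45, 29/3]
R4 ← R4 − (323/11)·R3: [0, 0, 0, 860/11]
4 nonzero rows, so the 4 vectors span a space of dimension 4.
Since 4 = 4, the vectors are linearly independent.

yes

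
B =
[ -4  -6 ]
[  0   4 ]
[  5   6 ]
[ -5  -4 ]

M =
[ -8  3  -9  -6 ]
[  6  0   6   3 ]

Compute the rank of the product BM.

2

First compute BM:
[[ -4, -12,   0,   6],
 [ 24,   0,  24,  12],
 [ -4,  15,  -9, -12],
 [ 16, -15,  21,  18]]
Now row reduce the product.
R2 ← R2 + (6)·R1: [0, -72, 24, 48]
R3 ← R3 − R1: [0, 27, -9, -18]
R4 ← R4 + (4)·R1: [0, -63, 21, 42]
R3 ← R3 + (3/8)·R2: [0, 0, 0, 0]
R4 ← R4 − (7/8)·R2: [0, 0, 0, 0]
2 nonzero rows, so rank(BM) = 2.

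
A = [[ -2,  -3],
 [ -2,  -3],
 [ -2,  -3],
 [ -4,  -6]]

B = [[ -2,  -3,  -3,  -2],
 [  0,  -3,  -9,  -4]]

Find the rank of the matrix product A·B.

1

First compute AB:
[[  4,  15,  33,  16],
 [  4,  15,  33,  16],
 [  4,  15,  33,  16],
 [  8,  30,  66,  32]]
Now row reduce the product.
R2 ← R2 − R1: [0, 0, 0, 0]
R3 ← R3 − R1: [0, 0, 0, 0]
R4 ← R4 − (2)·R1: [0, 0, 0, 0]
1 nonzero row, so rank(AB) = 1.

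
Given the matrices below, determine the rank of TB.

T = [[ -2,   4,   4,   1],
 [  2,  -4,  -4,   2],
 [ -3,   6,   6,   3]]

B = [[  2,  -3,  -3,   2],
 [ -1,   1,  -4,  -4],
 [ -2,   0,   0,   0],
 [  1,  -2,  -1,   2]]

First compute TB:
[[-15,   8, -11, -18],
 [ 18, -14,   8,  24],
 [-21,   9, -18, -24]]
Now row reduce the product.
R2 ← R2 + (6/5)·R1: [0, -22/5, -26/5, 12/5]
R3 ← R3 − (7/5)·R1: [0, -11/5, -13/5, 6/5]
R3 ← R3 − (1/2)·R2: [0, 0, 0, 0]
2 nonzero rows, so rank(TB) = 2.

2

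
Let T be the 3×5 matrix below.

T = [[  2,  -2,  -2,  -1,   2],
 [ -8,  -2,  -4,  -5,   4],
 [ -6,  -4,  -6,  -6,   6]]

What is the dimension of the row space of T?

2

Row reduce to echelon form.
R2 ← R2 + (4)·R1: [0, -10, -12, -9, 12]
R3 ← R3 + (3)·R1: [0, -10, -12, -9, 12]
R3 ← R3 − R2: [0, 0, 0, 0, 0]
Echelon form has 2 nonzero rows, so rank(T) = 2.
The row space has dimension equal to the rank: 2.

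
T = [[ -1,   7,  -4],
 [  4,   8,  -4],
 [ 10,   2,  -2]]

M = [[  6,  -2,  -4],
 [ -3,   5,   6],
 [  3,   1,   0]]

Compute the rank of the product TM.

First compute TM:
[[-39,  33,  46],
 [-12,  28,  32],
 [ 48, -12, -28]]
Now row reduce the product.
R2 ← R2 − (4/13)·R1: [0, 232/13, 232/13]
R3 ← R3 + (16/13)·R1: [0, 372/13, 372/13]
R3 ← R3 − (93/58)·R2: [0, 0, 0]
2 nonzero rows, so rank(TM) = 2.

2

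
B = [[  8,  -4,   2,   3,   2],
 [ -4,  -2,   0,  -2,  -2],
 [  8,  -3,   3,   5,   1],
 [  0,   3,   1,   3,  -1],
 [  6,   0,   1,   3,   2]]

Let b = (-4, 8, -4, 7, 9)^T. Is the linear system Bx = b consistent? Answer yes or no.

no

Row reduce the augmented matrix [B | b].
R2 ← R2 + (1/2)·R1: [0, -4, 1, -1/2, -1, 6]
R3 ← R3 − R1: [0, 1, 1, 2, -1, 0]
R5 ← R5 − (3/4)·R1: [0, 3, -1/2, 3/4, 1/2, 12]
R3 ← R3 + (1/4)·R2: [0, 0, 5/4, 15/8, -5/4, 3/2]
R4 ← R4 + (3/4)·R2: [0, 0, 7/4, 21/8, -7/4, 23/2]
R5 ← R5 + (3/4)·R2: [0, 0, 1/4, 3/8, -1/4, 33/2]
R4 ← R4 − (7/5)·R3: [0, 0, 0, 0, 0, 47/5]
R5 ← R5 − (1/5)·R3: [0, 0, 0, 0, 0, 81/5]
R5 ← R5 − (81/47)·R4: [0, 0, 0, 0, 0, 0]
The echelon form has 4 nonzero rows; the last pivot sits in the augmented column, so rank(B) = 3 but rank([B|b]) = 4.
Since the ranks differ, the system is inconsistent.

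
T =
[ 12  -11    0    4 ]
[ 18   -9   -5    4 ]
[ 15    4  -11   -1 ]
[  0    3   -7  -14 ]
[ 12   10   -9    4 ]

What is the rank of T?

4

Row reduce to echelon form.
R2 ← R2 − (3/2)·R1: [0, 15/2, -5, -2]
R3 ← R3 − (5/4)·R1: [0, 71/4, -11, -6]
R5 ← R5 − R1: [0, 21, -9, 0]
R3 ← R3 − (71/30)·R2: [0, 0, 5/6, -19/15]
R4 ← R4 − (2/5)·R2: [0, 0, -5, -66/5]
R5 ← R5 − (14/5)·R2: [0, 0, 5, 28/5]
R4 ← R4 + (6)·R3: [0, 0, 0, -104/5]
R5 ← R5 − (6)·R3: [0, 0, 0, 66/5]
R5 ← R5 + (33/52)·R4: [0, 0, 0, 0]
Echelon form has 4 nonzero rows, so rank(T) = 4.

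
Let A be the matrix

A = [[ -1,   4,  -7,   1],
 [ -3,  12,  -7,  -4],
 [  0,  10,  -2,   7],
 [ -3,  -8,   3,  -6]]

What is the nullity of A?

0

Row reduce to echelon form.
R2 ← R2 − (3)·R1: [0, 0, 14, -7]
R4 ← R4 − (3)·R1: [0, -20, 24, -9]
Swap R2 ↔ R3
R4 ← R4 + (2)·R2: [0, 0, 20, 5]
R4 ← R4 − (10/7)·R3: [0, 0, 0, 15]
4 nonzero rows, so rank(A) = 4.
A has 4 columns; by rank–nullity, nullity = 4 − 4 = 0.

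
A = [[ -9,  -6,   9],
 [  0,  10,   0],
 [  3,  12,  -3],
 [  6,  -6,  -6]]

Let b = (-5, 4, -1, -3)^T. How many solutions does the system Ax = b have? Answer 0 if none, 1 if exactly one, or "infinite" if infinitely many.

0

Row reduce the augmented matrix [A | b].
R3 ← R3 + (1/3)·R1: [0, 10, 0, -8/3]
R4 ← R4 + (2/3)·R1: [0, -10, 0, -19/3]
R3 ← R3 − R2: [0, 0, 0, -20/3]
R4 ← R4 + R2: [0, 0, 0, -7/3]
R4 ← R4 − (7/20)·R3: [0, 0, 0, 0]
The echelon form has 3 nonzero rows; the last pivot sits in the augmented column, so rank(A) = 2 but rank([A|b]) = 3.
Since the ranks differ, the system is inconsistent.
It has no solutions.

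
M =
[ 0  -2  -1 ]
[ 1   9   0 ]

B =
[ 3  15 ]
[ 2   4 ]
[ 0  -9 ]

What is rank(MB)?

2

First compute MB:
[[ -4,   1],
 [ 21,  51]]
Now row reduce the product.
R2 ← R2 + (21/4)·R1: [0, 225/4]
2 nonzero rows, so rank(MB) = 2.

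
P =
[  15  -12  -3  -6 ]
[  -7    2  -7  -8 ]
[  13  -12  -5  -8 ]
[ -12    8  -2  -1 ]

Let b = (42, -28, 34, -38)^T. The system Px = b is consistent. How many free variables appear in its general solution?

Row reduce the augmented matrix [P | b].
R2 ← R2 + (7/15)·R1: [0, -18/5, -42/5, -54/5, -42/5]
R3 ← R3 − (13/15)·R1: [0, -8/5, -12/5, -14/5, -12/5]
R4 ← R4 + (4/5)·R1: [0, -8/5, -22/5, -29/5, -22/5]
R3 ← R3 − (4/9)·R2: [0, 0, 4/3, 2, 4/3]
R4 ← R4 − (4/9)·R2: [0, 0, -2/3, -1, -2/3]
R4 ← R4 + (1/2)·R3: [0, 0, 0, 0, 0]
The echelon form has 3 nonzero rows, and every pivot lies in the first 4 columns, so rank(P) = rank([P|b]) = 3.
The system is consistent.
Free variables = (unknowns) − (rank) = 4 − 3 = 1.

1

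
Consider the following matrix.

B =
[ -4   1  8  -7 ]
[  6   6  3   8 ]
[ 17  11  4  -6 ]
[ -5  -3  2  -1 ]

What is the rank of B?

Row reduce to echelon form.
R2 ← R2 + (3/2)·R1: [0, 15/2, 15, -5/2]
R3 ← R3 + (17/4)·R1: [0, 61/4, 38, -143/4]
R4 ← R4 − (5/4)·R1: [0, -17/4, -8, 31/4]
R3 ← R3 − (61/30)·R2: [0, 0, 15/2, -92/3]
R4 ← R4 + (17/30)·R2: [0, 0, 1/2, 19/3]
R4 ← R4 − (1/15)·R3: [0, 0, 0, 377/45]
Echelon form has 4 nonzero rows, so rank(B) = 4.

4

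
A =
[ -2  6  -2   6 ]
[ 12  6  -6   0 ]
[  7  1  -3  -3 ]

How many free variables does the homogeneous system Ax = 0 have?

1

Row reduce to echelon form.
R2 ← R2 + (6)·R1: [0, 42, -18, 36]
R3 ← R3 + (7/2)·R1: [0, 22, -10, 18]
R3 ← R3 − (11/21)·R2: [0, 0, -4/7, -6/7]
3 nonzero rows, so rank(A) = 3.
A has 4 columns; by rank–nullity, nullity = 4 − 3 = 1.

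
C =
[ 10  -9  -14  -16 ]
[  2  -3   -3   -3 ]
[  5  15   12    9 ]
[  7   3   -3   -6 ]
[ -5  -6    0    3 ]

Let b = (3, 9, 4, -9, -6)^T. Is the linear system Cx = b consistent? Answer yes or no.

Row reduce the augmented matrix [C | b].
R2 ← R2 − (1/5)·R1: [0, -6/5, -1/5, 1/5, 42/5]
R3 ← R3 − (1/2)·R1: [0, 39/2, 19, 17, 5/2]
R4 ← R4 − (7/10)·R1: [0, 93/10, 34/5, 26/5, -111/10]
R5 ← R5 + (1/2)·R1: [0, -21/2, -7, -5, -9/2]
R3 ← R3 + (65/4)·R2: [0, 0, 63/4, 81/4, 139]
R4 ← R4 + (31/4)·R2: [0, 0, 21/4, 27/4, 54]
R5 ← R5 − (35/4)·R2: [0, 0, -21/4, -27/4, -78]
R4 ← R4 − (1/3)·R3: [0, 0, 0, 0, 23/3]
R5 ← R5 + (1/3)·R3: [0, 0, 0, 0, -95/3]
R5 ← R5 + (95/23)·R4: [0, 0, 0, 0, 0]
The echelon form has 4 nonzero rows; the last pivot sits in the augmented column, so rank(C) = 3 but rank([C|b]) = 4.
Since the ranks differ, the system is inconsistent.

no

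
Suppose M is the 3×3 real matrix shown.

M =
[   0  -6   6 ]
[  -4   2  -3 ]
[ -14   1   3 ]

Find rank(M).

Row reduce to echelon form.
Swap R1 ↔ R2
R3 ← R3 − (7/2)·R1: [0, -6, 27/2]
R3 ← R3 − R2: [0, 0, 15/2]
Echelon form has 3 nonzero rows, so rank(M) = 3.

3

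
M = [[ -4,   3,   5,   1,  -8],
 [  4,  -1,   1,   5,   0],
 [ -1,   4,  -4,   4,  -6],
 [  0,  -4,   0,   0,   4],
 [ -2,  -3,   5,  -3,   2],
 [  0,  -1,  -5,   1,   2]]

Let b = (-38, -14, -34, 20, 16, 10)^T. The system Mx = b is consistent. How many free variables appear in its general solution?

1

Row reduce the augmented matrix [M | b].
R2 ← R2 + R1: [0, 2, 6, 6, -8, -52]
R3 ← R3 − (1/4)·R1: [0, 13/4, -21/4, 15/4, -4, -49/2]
R5 ← R5 − (1/2)·R1: [0, -9/2, 5/2, -7/2, 6, 35]
R3 ← R3 − (13/8)·R2: [0, 0, -15, -6, 9, 60]
R4 ← R4 + (2)·R2: [0, 0, 12, 12, -12, -84]
R5 ← R5 + (9/4)·R2: [0, 0, 16, 10, -12, -82]
R6 ← R6 + (1/2)·R2: [0, 0, -2, 4, -2, -16]
R4 ← R4 + (4/5)·R3: [0, 0, 0, 36/5, -24/5, -36]
R5 ← R5 + (16/15)·R3: [0, 0, 0, 18/5, -12/5, -18]
R6 ← R6 − (2/15)·R3: [0, 0, 0, 24/5, -16/5, -24]
R5 ← R5 − (1/2)·R4: [0, 0, 0, 0, 0, 0]
R6 ← R6 − (2/3)·R4: [0, 0, 0, 0, 0, 0]
The echelon form has 4 nonzero rows, and every pivot lies in the first 5 columns, so rank(M) = rank([M|b]) = 4.
The system is consistent.
Free variables = (unknowns) − (rank) = 5 − 4 = 1.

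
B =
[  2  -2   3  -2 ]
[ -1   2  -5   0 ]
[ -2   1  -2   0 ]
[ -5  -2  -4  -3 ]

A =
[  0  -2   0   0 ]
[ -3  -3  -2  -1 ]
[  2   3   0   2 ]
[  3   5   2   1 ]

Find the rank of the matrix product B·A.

First compute BA:
[[  6,   1,   0,   6],
 [-16, -19,  -4, -12],
 [ -7,  -5,  -2,  -5],
 [-11, -11,  -2,  -9]]
Now row reduce the product.
R2 ← R2 + (8/3)·R1: [0, -49/3, -4, 4]
R3 ← R3 + (7/6)·R1: [0, -23/6, -2, 2]
R4 ← R4 + (11/6)·R1: [0, -55/6, -2, 2]
R3 ← R3 − (23/98)·R2: [0, 0, -52/49, 52/49]
R4 ← R4 − (55/98)·R2: [0, 0, 12/49, -12/49]
R4 ← R4 + (3/13)·R3: [0, 0, 0, 0]
3 nonzero rows, so rank(BA) = 3.

3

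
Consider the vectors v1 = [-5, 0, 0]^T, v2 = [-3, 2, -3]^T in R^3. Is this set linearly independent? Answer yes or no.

yes

Form the matrix with these vectors as rows and row reduce.
R2 ← R2 − (3/5)·R1: [0, 2, -3]
2 nonzero rows, so the 2 vectors span a space of dimension 2.
Since 2 = 2, the vectors are linearly independent.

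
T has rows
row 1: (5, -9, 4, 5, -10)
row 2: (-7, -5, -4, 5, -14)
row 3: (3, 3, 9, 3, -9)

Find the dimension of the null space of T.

Row reduce to echelon form.
R2 ← R2 + (7/5)·R1: [0, -88/5, 8/5, 12, -28]
R3 ← R3 − (3/5)·R1: [0, 42/5, 33/5, 0, -3]
R3 ← R3 + (21/44)·R2: [0, 0, 81/11, 63/11, -180/11]
3 nonzero rows, so rank(T) = 3.
T has 5 columns; by rank–nullity, nullity = 5 − 3 = 2.

2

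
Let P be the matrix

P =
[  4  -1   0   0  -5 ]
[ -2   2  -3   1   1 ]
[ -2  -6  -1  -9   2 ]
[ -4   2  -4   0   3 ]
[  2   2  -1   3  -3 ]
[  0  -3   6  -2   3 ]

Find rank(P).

Row reduce to echelon form.
R2 ← R2 + (1/2)·R1: [0, 3/2, -3, 1, -3/2]
R3 ← R3 + (1/2)·R1: [0, -13/2, -1, -9, -1/2]
R4 ← R4 + R1: [0, 1, -4, 0, -2]
R5 ← R5 − (1/2)·R1: [0, 5/2, -1, 3, -1/2]
R3 ← R3 + (13/3)·R2: [0, 0, -14, -14/3, -7]
R4 ← R4 − (2/3)·R2: [0, 0, -2, -2/3, -1]
R5 ← R5 − (5/3)·R2: [0, 0, 4, 4/3, 2]
R6 ← R6 + (2)·R2: [0, 0, 0, 0, 0]
R4 ← R4 − (1/7)·R3: [0, 0, 0, 0, 0]
R5 ← R5 + (2/7)·R3: [0, 0, 0, 0, 0]
Echelon form has 3 nonzero rows, so rank(P) = 3.

3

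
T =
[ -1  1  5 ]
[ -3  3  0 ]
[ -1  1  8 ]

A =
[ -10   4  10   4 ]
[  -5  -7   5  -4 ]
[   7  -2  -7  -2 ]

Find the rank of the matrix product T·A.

2

First compute TA:
[[ 40, -21, -40, -18],
 [ 15, -33, -15, -24],
 [ 61, -27, -61, -24]]
Now row reduce the product.
R2 ← R2 − (3/8)·R1: [0, -201/8, 0, -69/4]
R3 ← R3 − (61/40)·R1: [0, 201/40, 0, 69/20]
R3 ← R3 + (1/5)·R2: [0, 0, 0, 0]
2 nonzero rows, so rank(TA) = 2.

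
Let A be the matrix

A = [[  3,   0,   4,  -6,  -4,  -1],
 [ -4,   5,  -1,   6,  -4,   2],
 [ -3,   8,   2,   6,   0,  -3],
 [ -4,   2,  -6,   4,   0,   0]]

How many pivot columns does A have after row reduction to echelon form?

Row reduce to echelon form.
R2 ← R2 + (4/3)·R1: [0, 5, 13/3, -2, -28/3, 2/3]
R3 ← R3 + R1: [0, 8, 6, 0, -4, -4]
R4 ← R4 + (4/3)·R1: [0, 2, -2/3, -4, -16/3, -4/3]
R3 ← R3 − (8/5)·R2: [0, 0, -14/15, 16/5, 164/15, -76/15]
R4 ← R4 − (2/5)·R2: [0, 0, -12/5, -16/5, -8/5, -8/5]
R4 ← R4 − (18/7)·R3: [0, 0, 0, -80/7, -208/7, 80/7]
Echelon form has 4 nonzero rows, so rank(A) = 4.
Each nonzero row contributes one pivot column: 4 pivot columns.

4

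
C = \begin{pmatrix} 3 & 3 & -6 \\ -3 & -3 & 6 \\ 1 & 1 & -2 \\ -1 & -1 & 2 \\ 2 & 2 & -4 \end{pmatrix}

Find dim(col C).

Row reduce to echelon form.
R2 ← R2 + R1: [0, 0, 0]
R3 ← R3 − (1/3)·R1: [0, 0, 0]
R4 ← R4 + (1/3)·R1: [0, 0, 0]
R5 ← R5 − (2/3)·R1: [0, 0, 0]
Echelon form has 1 nonzero row, so rank(C) = 1.
The column space has dimension equal to the rank: 1.

1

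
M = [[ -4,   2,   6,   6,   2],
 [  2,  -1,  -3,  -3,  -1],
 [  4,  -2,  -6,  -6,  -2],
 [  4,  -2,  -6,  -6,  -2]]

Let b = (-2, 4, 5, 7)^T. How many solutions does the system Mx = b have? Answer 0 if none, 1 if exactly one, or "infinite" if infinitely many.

0

Row reduce the augmented matrix [M | b].
R2 ← R2 + (1/2)·R1: [0, 0, 0, 0, 0, 3]
R3 ← R3 + R1: [0, 0, 0, 0, 0, 3]
R4 ← R4 + R1: [0, 0, 0, 0, 0, 5]
R3 ← R3 − R2: [0, 0, 0, 0, 0, 0]
R4 ← R4 − (5/3)·R2: [0, 0, 0, 0, 0, 0]
The echelon form has 2 nonzero rows; the last pivot sits in the augmented column, so rank(M) = 1 but rank([M|b]) = 2.
Since the ranks differ, the system is inconsistent.
It has no solutions.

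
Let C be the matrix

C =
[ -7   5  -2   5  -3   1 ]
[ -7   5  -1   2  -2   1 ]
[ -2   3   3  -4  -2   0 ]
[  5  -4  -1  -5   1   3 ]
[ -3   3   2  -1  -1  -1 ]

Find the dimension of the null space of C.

Row reduce to echelon form.
R2 ← R2 − R1: [0, 0, 1, -3, 1, 0]
R3 ← R3 − (2/7)·R1: [0, 11/7, 25/7, -38/7, -8/7, -2/7]
R4 ← R4 + (5/7)·R1: [0, -3/7, -17/7, -10/7, -8/7, 26/7]
R5 ← R5 − (3/7)·R1: [0, 6/7, 20/7, -22/7, 2/7, -10/7]
Swap R2 ↔ R3
R4 ← R4 + (3/11)·R2: [0, 0, -16/11, -32/11, -16/11, 40/11]
R5 ← R5 − (6/11)·R2: [0, 0, 10/11, -2/11, 10/11, -14/11]
R4 ← R4 + (16/11)·R3: [0, 0, 0, -80/11, 0, 40/11]
R5 ← R5 − (10/11)·R3: [0, 0, 0, 28/11, 0, -14/11]
R5 ← R5 + (7/20)·R4: [0, 0, 0, 0, 0, 0]
4 nonzero rows, so rank(C) = 4.
C has 6 columns; by rank–nullity, nullity = 6 − 4 = 2.

2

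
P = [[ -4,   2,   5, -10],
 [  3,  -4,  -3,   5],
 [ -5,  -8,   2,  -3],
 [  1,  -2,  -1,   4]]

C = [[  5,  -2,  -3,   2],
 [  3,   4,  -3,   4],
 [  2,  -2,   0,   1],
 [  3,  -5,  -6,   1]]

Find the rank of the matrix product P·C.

First compute PC:
[[-34,  56,  66,  -5],
 [ 12, -41, -27,  -8],
 [-54, -11,  57, -43],
 [  9, -28, -21,  -3]]
Now row reduce the product.
R2 ← R2 + (6/17)·R1: [0, -361/17, -63/17, -166/17]
R3 ← R3 − (27/17)·R1: [0, -1699/17, -813/17, -596/17]
R4 ← R4 + (9/34)·R1: [0, -224/17, -60/17, -147/34]
R3 ← R3 − (1699/361)·R2: [0, 0, -10968/361, 3934/361]
R4 ← R4 − (224/361)·R2: [0, 0, -444/361, 1253/722]
R4 ← R4 − (37/914)·R3: [0, 0, 0, 1183/914]
4 nonzero rows, so rank(PC) = 4.

4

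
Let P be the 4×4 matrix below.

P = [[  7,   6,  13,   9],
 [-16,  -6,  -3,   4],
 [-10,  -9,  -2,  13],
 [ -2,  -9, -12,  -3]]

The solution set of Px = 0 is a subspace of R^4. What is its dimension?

Row reduce to echelon form.
R2 ← R2 + (16/7)·R1: [0, 54/7, 187/7, 172/7]
R3 ← R3 + (10/7)·R1: [0, -3/7, 116/7, 181/7]
R4 ← R4 + (2/7)·R1: [0, -51/7, -58/7, -3/7]
R3 ← R3 + (1/18)·R2: [0, 0, 325/18, 245/9]
R4 ← R4 + (17/18)·R2: [0, 0, 305/18, 205/9]
R4 ← R4 − (61/65)·R3: [0, 0, 0, -36/13]
4 nonzero rows, so rank(P) = 4.
P has 4 columns; by rank–nullity, nullity = 4 − 4 = 0.

0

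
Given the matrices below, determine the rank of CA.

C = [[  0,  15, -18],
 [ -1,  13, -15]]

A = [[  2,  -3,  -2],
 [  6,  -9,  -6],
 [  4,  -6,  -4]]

1

First compute CA:
[[ 18, -27, -18],
 [ 16, -24, -16]]
Now row reduce the product.
R2 ← R2 − (8/9)·R1: [0, 0, 0]
1 nonzero row, so rank(CA) = 1.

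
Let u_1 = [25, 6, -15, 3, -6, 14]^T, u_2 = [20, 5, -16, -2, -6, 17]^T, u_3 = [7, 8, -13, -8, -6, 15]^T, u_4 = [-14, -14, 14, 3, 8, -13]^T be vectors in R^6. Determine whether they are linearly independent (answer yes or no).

Form the matrix with these vectors as rows and row reduce.
R2 ← R2 − (4/5)·R1: [0, 1/5, -4, -22/5, -6/5, 29/5]
R3 ← R3 − (7/25)·R1: [0, 158/25, -44/5, -221/25, -108/25, 277/25]
R4 ← R4 + (14/25)·R1: [0, -266/25, 28/5, 117/25, 116/25, -129/25]
R3 ← R3 − (158/5)·R2: [0, 0, 588/5, 651/5, 168/5, -861/5]
R4 ← R4 + (266/5)·R2: [0, 0, -1036/5, -1147/5, -296/5, 1517/5]
R4 ← R4 + (37/21)·R3: [0, 0, 0, 0, 0, 0]
3 nonzero rows, so the 4 vectors span a space of dimension 3.
Since 3 < 4, the vectors are linearly dependent.

no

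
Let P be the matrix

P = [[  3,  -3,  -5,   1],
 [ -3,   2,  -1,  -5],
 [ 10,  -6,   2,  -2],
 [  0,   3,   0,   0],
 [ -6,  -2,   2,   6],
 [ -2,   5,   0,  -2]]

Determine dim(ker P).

0

Row reduce to echelon form.
R2 ← R2 + R1: [0, -1, -6, -4]
R3 ← R3 − (10/3)·R1: [0, 4, 56/3, -16/3]
R5 ← R5 + (2)·R1: [0, -8, -8, 8]
R6 ← R6 + (2/3)·R1: [0, 3, -10/3, -4/3]
R3 ← R3 + (4)·R2: [0, 0, -16/3, -64/3]
R4 ← R4 + (3)·R2: [0, 0, -18, -12]
R5 ← R5 − (8)·R2: [0, 0, 40, 40]
R6 ← R6 + (3)·R2: [0, 0, -64/3, -40/3]
R4 ← R4 − (27/8)·R3: [0, 0, 0, 60]
R5 ← R5 + (15/2)·R3: [0, 0, 0, -120]
R6 ← R6 − (4)·R3: [0, 0, 0, 72]
R5 ← R5 + (2)·R4: [0, 0, 0, 0]
R6 ← R6 − (6/5)·R4: [0, 0, 0, 0]
4 nonzero rows, so rank(P) = 4.
P has 4 columns; by rank–nullity, nullity = 4 − 4 = 0.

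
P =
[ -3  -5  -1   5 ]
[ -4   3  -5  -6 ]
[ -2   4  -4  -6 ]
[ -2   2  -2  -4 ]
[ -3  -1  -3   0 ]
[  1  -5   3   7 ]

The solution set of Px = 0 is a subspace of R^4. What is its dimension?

Row reduce to echelon form.
R2 ← R2 − (4/3)·R1: [0, 29/3, -11/3, -38/3]
R3 ← R3 − (2/3)·R1: [0, 22/3, -10/3, -28/3]
R4 ← R4 − (2/3)·R1: [0, 16/3, -4/3, -22/3]
R5 ← R5 − R1: [0, 4, -2, -5]
R6 ← R6 + (1/3)·R1: [0, -20/3, 8/3, 26/3]
R3 ← R3 − (22/29)·R2: [0, 0, -16/29, 8/29]
R4 ← R4 − (16/29)·R2: [0, 0, 20/29, -10/29]
R5 ← R5 − (12/29)·R2: [0, 0, -14/29, 7/29]
R6 ← R6 + (20/29)·R2: [0, 0, 4/29, -2/29]
R4 ← R4 + (5/4)·R3: [0, 0, 0, 0]
R5 ← R5 − (7/8)·R3: [0, 0, 0, 0]
R6 ← R6 + (1/4)·R3: [0, 0, 0, 0]
3 nonzero rows, so rank(P) = 3.
P has 4 columns; by rank–nullity, nullity = 4 − 3 = 1.

1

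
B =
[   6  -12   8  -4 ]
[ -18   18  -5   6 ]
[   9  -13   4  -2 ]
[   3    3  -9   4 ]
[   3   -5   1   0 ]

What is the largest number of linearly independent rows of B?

3

Row reduce to echelon form.
R2 ← R2 + (3)·R1: [0, -18, 19, -6]
R3 ← R3 − (3/2)·R1: [0, 5, -8, 4]
R4 ← R4 − (1/2)·R1: [0, 9, -13, 6]
R5 ← R5 − (1/2)·R1: [0, 1, -3, 2]
R3 ← R3 + (5/18)·R2: [0, 0, -49/18, 7/3]
R4 ← R4 + (1/2)·R2: [0, 0, -7/2, 3]
R5 ← R5 + (1/18)·R2: [0, 0, -35/18, 5/3]
R4 ← R4 − (9/7)·R3: [0, 0, 0, 0]
R5 ← R5 − (5/7)·R3: [0, 0, 0, 0]
Echelon form has 3 nonzero rows, so rank(B) = 3.
The rank gives the maximum number of linearly independent rows: 3.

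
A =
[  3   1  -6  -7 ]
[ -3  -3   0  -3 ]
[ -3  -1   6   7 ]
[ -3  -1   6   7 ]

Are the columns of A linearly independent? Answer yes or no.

no

Row reduce A to echelon form.
R2 ← R2 + R1: [0, -2, -6, -10]
R3 ← R3 + R1: [0, 0, 0, 0]
R4 ← R4 + R1: [0, 0, 0, 0]
2 pivots among 4 columns.
Only 2 < 4 pivot columns, so the columns are linearly dependent.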